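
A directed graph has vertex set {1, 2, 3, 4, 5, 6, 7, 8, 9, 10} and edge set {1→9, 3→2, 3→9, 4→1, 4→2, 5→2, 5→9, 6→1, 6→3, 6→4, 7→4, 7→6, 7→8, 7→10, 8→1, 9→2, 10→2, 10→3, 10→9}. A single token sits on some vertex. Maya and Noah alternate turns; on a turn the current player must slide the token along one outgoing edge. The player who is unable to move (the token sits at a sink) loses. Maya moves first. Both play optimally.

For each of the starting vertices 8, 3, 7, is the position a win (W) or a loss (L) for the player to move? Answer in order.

Use the standard recursion: the mover loses at a terminal position; elsewhere, the mover wins exactly when some move hands the opponent an L position.
Every edge goes from a vertex to one that appears earlier in the order 2, 9, 1, 3, 5, 4, 10, 6, 8, 7, so processing vertices in that order labels each vertex after all of its successors.
2: no outgoing edge → L
9: reaches L-position 2 → W
1: only reaches 9(W), which is W → L
3: reaches L-position 2 → W
5: reaches L-position 2 → W
4: reaches L-position 1 → W
10: reaches L-position 2 → W
6: reaches L-position 1 → W
8: reaches L-position 1 → W
7: only reaches 8(W), 6(W), 10(W), 4(W), all W → L

8: W, 3: W, 7: L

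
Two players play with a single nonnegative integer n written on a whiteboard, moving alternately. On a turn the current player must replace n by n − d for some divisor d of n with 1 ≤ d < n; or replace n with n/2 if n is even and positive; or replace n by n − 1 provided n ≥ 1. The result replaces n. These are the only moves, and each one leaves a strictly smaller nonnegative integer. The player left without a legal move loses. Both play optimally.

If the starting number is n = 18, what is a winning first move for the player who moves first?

Move to 9.

Work bottom-up. With no move the player to move loses. Otherwise the position is W if at least one move leads to an L position for the opponent, and L if every move leads to a W.
n=0: no move → L
n=1: W (go to 0, an L position)
n=2: L (sole option 1(W) is W)
n=3: W (go to 2, an L position)
n=4: W (go to 2, an L position)
n=5: L (sole option 4(W) is W)
n=6: W (go to 5, an L position)
n=7: L (sole option 6(W) is W)
n=8: W (go to 7, an L position)
n=9: L (options 6(W), 8(W) are all W)
n=10: W (go to 5, an L position)
n=11: L (sole option 10(W) is W)
n=12: W (go to 9, an L position)
n=13: L (sole option 12(W) is W)
n=14: W (go to 7, an L position)
n=15: L (options 10(W), 12(W), 14(W) are all W)
n=16: W (go to 15, an L position)
n=17: L (sole option 16(W) is W)
n=18: W (go to 9, an L position)
From 18, the L positions reachable in one move are: 9, 15, 17. Any move reaching one of these is winning.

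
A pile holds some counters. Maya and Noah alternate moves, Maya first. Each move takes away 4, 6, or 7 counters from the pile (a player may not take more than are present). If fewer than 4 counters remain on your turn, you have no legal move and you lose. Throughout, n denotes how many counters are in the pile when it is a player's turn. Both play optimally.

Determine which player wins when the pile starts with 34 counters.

Noah wins.

Build the W/L table. Terminal = L. A non-terminal position is W if it has a move to some L; otherwise it is L.
n=0: no move → L
n=1: no move → L
n=2: no move → L
n=3: no move → L
n=4: W (go to 0, an L position)
n=5: W (go to 1, an L position)
n=6: W (go to 2, an L position)
n=7: W (go to 3, an L position)
n=8: W (go to 2, an L position)
n=9: W (go to 3, an L position)
n=10: W (go to 3, an L position)
n=11: L (options 7(W), 5(W), 4(W) are all W)
n=12: L (options 8(W), 6(W), 5(W) are all W)
n=13: L (options 9(W), 7(W), 6(W) are all W)
n=14: L (options 10(W), 8(W), 7(W) are all W)
n=15: W (go to 11, an L position)
n=16: W (go to 12, an L position)
n=17: W (go to 13, an L position)
n=18: W (go to 14, an L position)
n=19: W (go to 13, an L position)
n=20: W (go to 14, an L position)
n=21: W (go to 14, an L position)
n=22: L (options 18(W), 16(W), 15(W) are all W)
n=23: L (options 19(W), 17(W), 16(W) are all W)
n=24: L (options 20(W), 18(W), 17(W) are all W)
n=25: L (options 21(W), 19(W), 18(W) are all W)
n=26: W (go to 22, an L position)
n=27: W (go to 23, an L position)
n=28: W (go to 24, an L position)
n=29: W (go to 25, an L position)
n=30: W (go to 24, an L position)
n=31: W (go to 25, an L position)
n=32: W (go to 25, an L position)
n=33: L (options 29(W), 27(W), 26(W) are all W)
n=34: L (options 30(W), 28(W), 27(W) are all W)
The starting position 34 is L: whatever Maya does, the opponent receives a W position.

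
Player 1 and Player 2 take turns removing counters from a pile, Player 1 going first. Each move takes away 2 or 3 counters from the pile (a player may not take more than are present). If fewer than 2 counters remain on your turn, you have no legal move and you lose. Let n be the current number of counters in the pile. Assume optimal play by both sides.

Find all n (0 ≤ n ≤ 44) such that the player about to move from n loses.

Positions with no move are L. A position that does have a move is losing for the player to move precisely when every available move leads to a winning position for the opponent. Fill in the labels:
n=0: no move → L
n=1: no move → L
n=2: →0(L), so W
n=3: →1(L), so W
n=4: →1(L), so W
n=5: →3(W), 2(W) — all W, so L
n=6: →4(W), 3(W) — all W, so L
n=7: →5(L), so W
n=8: →6(L), so W
n=9: →6(L), so W
n=10: →8(W), 7(W) — all W, so L
n=11: →9(W), 8(W) — all W, so L
n=12: →10(L), so W
n=13: →11(L), so W
n=14: →11(L), so W
n=15: →13(W), 12(W) — all W, so L
n=16: →14(W), 13(W) — all W, so L
n=17: →15(L), so W
n=18: →16(L), so W
n=19: →16(L), so W
n=20: →18(W), 17(W) — all W, so L
n=21: →19(W), 18(W) — all W, so L
n=22: →20(L), so W
n=23: →21(L), so W
n=24: →21(L), so W
n=25: →23(W), 22(W) — all W, so L
n=26: →24(W), 23(W) — all W, so L
n=27: →25(L), so W
n=28: →26(L), so W
n=29: →26(L), so W
n=30: →28(W), 27(W) — all W, so L
n=31: →29(W), 28(W) — all W, so L
n=32: →30(L), so W
n=33: →31(L), so W
n=34: →31(L), so W
n=35: →33(W), 32(W) — all W, so L
n=36: →34(W), 33(W) — all W, so L
n=37: →35(L), so W
n=38: →36(L), so W
n=39: →36(L), so W
n=40: →38(W), 37(W) — all W, so L
n=41: →39(W), 38(W) — all W, so L
n=42: →40(L), so W
n=43: →41(L), so W
n=44: →41(L), so W
Reading off the rows marked L gives the requested list; there are 18 such values of n.

0, 1, 5, 6, 10, 11, 15, 16, 20, 21, 25, 26, 30, 31, 35, 36, 40, 41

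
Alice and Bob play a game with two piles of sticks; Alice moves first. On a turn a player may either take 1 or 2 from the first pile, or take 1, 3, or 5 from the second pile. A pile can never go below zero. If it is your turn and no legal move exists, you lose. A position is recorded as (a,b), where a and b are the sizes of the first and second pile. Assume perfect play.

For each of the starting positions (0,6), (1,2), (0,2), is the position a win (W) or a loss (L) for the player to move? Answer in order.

(0,6): L, (1,2): W, (0,2): L

Build the W/L table. Terminal = L. A non-terminal position is W if it has a move to some L; otherwise it is L.
No move ever increases a pile, so every position that can arise here has a ≤ 1 and b ≤ 6; it is enough to label the cells with 0 ≤ a ≤ 1 and 0 ≤ b ≤ 6.
Every move lowers a or b (never raises either), so fill the grid row by row in increasing a, and left to right within a row: each cell's successors are then already labelled.
      b=0  b=1  b=2  b=3  b=4  b=5  b=6
a=0:    L    W    L    W    L    W    L
a=1:    W    L    W    L    W    L    W
Cells with no legal move (terminal, hence L): (0,0).
The remaining L cells, each justified by listing all of its moves:
(0,2): →(0,1)(W) only, which is W, so L
(0,4): →(0,3)(W), (0,1)(W) — all W, so L
(0,6): →(0,5)(W), (0,3)(W), (0,1)(W) — all W, so L
(1,1): →(0,1)(W), (1,0)(W) — all W, so L
(1,3): →(0,3)(W), (1,2)(W), (1,0)(W) — all W, so L
(1,5): →(0,5)(W), (1,4)(W), (1,2)(W), (1,0)(W) — all W, so L
Every other cell has at least one move into one of the L cells above, so it is W.
(0,6): one of the L cells justified above, so L
(1,2): the move to (0,2) reaches an L cell, so W
(0,2): one of the L cells justified above, so L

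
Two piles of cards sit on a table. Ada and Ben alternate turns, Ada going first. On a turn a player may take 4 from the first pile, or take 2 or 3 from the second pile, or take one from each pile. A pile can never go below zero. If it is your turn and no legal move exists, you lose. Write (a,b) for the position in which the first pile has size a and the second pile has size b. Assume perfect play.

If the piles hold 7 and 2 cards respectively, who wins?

Ada wins.

Compute win/loss labels from the base case upward. A position with no move is L. Any other position is W if it can reach an L in one move, else L.
No move ever increases a pile, so every position that can arise here has a ≤ 7 and b ≤ 2; it is enough to label the cells with 0 ≤ a ≤ 7 and 0 ≤ b ≤ 2.
Every move lowers a or b (never raises either), so fill the grid row by row in increasing a, and left to right within a row: each cell's successors are then already labelled.
      b=0  b=1  b=2
a=0:    L    L    W
a=1:    L    W    W
a=2:    L    W    W
a=3:    L    W    W
a=4:    W    W    L
a=5:    W    L    L
a=6:    W    L    W
a=7:    W    L    W
Cells with no legal move (terminal, hence L): (0,0), (0,1), (1,0), (2,0), (3,0).
The remaining L cells, each justified by listing all of its moves:
(4,2): moves to (0,2)(W), (4,0)(W), (3,1)(W); every one is W ⇒ L
(5,1): moves to (1,1)(W), (4,0)(W); every one is W ⇒ L
(5,2): moves to (1,2)(W), (5,0)(W), (4,1)(W); every one is W ⇒ L
(6,1): moves to (2,1)(W), (5,0)(W); every one is W ⇒ L
(7,1): moves to (3,1)(W), (6,0)(W); every one is W ⇒ L
Every other cell has at least one move into one of the L cells above, so it is W.
The starting position (7,2) is W: Ada should move to (6,1), handing over an L position.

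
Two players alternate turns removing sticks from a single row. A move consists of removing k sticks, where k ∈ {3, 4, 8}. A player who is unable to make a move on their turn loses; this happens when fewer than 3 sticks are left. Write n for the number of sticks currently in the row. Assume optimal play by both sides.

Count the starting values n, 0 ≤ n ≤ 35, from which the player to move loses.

12

Compute win/loss labels from the base case upward. A position with no move is L. Any other position is W if it can reach an L in one move, else L.
n=0: no move → L
n=1: no move → L
n=2: no move → L
n=3: →0(L), so W
n=4: →1(L), so W
n=5: →2(L), so W
n=6: →2(L), so W
n=7: →4(W), 3(W) — all W, so L
n=8: →0(L), so W
n=9: →1(L), so W
n=10: →7(L), so W
n=11: →7(L), so W
n=12: →9(W), 8(W), 4(W) — all W, so L
n=13: →10(W), 9(W), 5(W) — all W, so L
n=14: →11(W), 10(W), 6(W) — all W, so L
n=15: →12(L), so W
n=16: →13(L), so W
n=17: →14(L), so W
n=18: →14(L), so W
n=19: →16(W), 15(W), 11(W) — all W, so L
n=20: →12(L), so W
n=21: →13(L), so W
n=22: →19(L), so W
n=23: →19(L), so W
n=24: →21(W), 20(W), 16(W) — all W, so L
n=25: →22(W), 21(W), 17(W) — all W, so L
n=26: →23(W), 22(W), 18(W) — all W, so L
n=27: →24(L), so W
n=28: →25(L), so W
n=29: →26(L), so W
n=30: →26(L), so W
n=31: →28(W), 27(W), 23(W) — all W, so L
n=32: →24(L), so W
n=33: →25(L), so W
n=34: →31(L), so W
n=35: →31(L), so W
L entries with 0 ≤ n ≤ 35: n = 0, 1, 2, 7, 12, 13, 14, 19, 24, 25, 26, 31; that makes 12.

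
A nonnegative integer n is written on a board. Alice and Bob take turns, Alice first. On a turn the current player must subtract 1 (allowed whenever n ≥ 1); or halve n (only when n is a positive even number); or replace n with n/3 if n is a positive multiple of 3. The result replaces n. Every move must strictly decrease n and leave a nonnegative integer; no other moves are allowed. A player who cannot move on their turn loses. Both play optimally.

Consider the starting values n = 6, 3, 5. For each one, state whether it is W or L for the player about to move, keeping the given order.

Work bottom-up. With no move the player to move loses. Otherwise the position is W if at least one move leads to an L position for the opponent, and L if every move leads to a W.
n=0: no move → L
n=1: →0(L), so W
n=2: →1(W) only, which is W, so L
n=3: →2(L), so W
n=4: →2(L), so W
n=5: →4(W) only, which is W, so L
n=6: →2(L), so W

6: W, 3: W, 5: L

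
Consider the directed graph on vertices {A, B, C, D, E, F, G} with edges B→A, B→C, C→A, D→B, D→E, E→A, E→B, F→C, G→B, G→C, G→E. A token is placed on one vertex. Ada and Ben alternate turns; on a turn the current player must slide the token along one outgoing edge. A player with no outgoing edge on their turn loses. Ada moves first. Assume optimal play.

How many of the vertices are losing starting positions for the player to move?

4

Positions with no move are L. A position that does have a move is losing for the player to move precisely when every available move leads to a winning position for the opponent. Fill in the labels:
Every edge goes from a vertex to one that appears earlier in the order A, C, B, F, E, G, D, so processing vertices in that order labels each vertex after all of its successors.
A: no outgoing edge → L
C: can move to A, which is L ⇒ W
B: can move to A, which is L ⇒ W
F: the only move is to C(W), a W ⇒ L
E: can move to A, which is L ⇒ W
G: moves to E(W), B(W), C(W); every one is W ⇒ L
D: moves to E(W), B(W); every one is W ⇒ L
The L vertices are A, D, F, G; that is 4 in all.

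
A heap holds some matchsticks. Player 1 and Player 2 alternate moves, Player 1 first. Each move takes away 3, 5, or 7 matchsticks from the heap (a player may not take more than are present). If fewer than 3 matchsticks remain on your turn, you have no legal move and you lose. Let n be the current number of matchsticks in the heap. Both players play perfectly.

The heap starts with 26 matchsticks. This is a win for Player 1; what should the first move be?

Remove 5, leaving 21.

Classify positions by backward induction: terminal positions (no move available) are L. From any other position, the mover wins iff some move reaches an L.
n=0: no move → L
n=1: no move → L
n=2: no move → L
n=3: reaches L-position 0 → W
n=4: reaches L-position 1 → W
n=5: reaches L-position 2 → W
n=6: reaches L-position 1 → W
n=7: reaches L-position 2 → W
n=8: reaches L-position 1 → W
n=9: reaches L-position 2 → W
n=10: only reaches 7(W), 5(W), 3(W), all W → L
n=11: only reaches 8(W), 6(W), 4(W), all W → L
n=12: only reaches 9(W), 7(W), 5(W), all W → L
n=13: reaches L-position 10 → W
n=14: reaches L-position 11 → W
n=15: reaches L-position 12 → W
n=16: reaches L-position 11 → W
n=17: reaches L-position 12 → W
n=18: reaches L-position 11 → W
n=19: reaches L-position 12 → W
n=20: only reaches 17(W), 15(W), 13(W), all W → L
n=21: only reaches 18(W), 16(W), 14(W), all W → L
n=22: only reaches 19(W), 17(W), 15(W), all W → L
n=23: reaches L-position 20 → W
n=24: reaches L-position 21 → W
n=25: reaches L-position 22 → W
n=26: reaches L-position 21 → W
From 26, the L positions reachable in one move are: 21.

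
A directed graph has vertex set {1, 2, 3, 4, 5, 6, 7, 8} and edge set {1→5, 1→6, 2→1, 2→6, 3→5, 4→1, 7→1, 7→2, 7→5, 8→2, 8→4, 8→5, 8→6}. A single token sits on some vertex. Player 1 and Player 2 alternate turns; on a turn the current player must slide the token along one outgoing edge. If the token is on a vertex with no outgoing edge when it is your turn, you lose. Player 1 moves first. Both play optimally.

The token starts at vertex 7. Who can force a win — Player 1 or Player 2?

Player 1 wins.

Label each position W (a win for the player to move) or L (a loss). A position with no legal move is L; any other position is W exactly when some move reaches an L, and L when every move reaches a W.
Every edge goes from a vertex to one that appears earlier in the order 6, 5, 1, 4, 2, 7, 8, 3, so processing vertices in that order labels each vertex after all of its successors.
6: no outgoing edge → L
5: no outgoing edge → L
1: reaches L-position 5 → W
4: only reaches 1(W), which is W → L
2: reaches L-position 6 → W
7: reaches L-position 5 → W
8: reaches L-position 4 → W
3: reaches L-position 5 → W
From 7 Player 1 can move to 5, reaching an L position.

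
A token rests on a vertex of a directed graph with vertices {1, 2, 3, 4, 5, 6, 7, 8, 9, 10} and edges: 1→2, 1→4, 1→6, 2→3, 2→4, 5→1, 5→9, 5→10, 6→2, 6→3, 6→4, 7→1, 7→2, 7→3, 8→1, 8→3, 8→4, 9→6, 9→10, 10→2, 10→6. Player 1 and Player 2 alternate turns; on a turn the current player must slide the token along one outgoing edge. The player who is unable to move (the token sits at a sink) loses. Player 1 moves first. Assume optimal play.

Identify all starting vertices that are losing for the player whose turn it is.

3, 4, 10

Work bottom-up. With no move the player to move loses. Otherwise the position is W if at least one move leads to an L position for the opponent, and L if every move leads to a W.
Every edge goes from a vertex to one that appears earlier in the order 3, 4, 2, 6, 1, 10, 9, 5, 7, 8, so processing vertices in that order labels each vertex after all of its successors.
3: no outgoing edge → L
4: no outgoing edge → L
2: reaches L-position 4 → W
6: reaches L-position 4 → W
1: reaches L-position 4 → W
10: only reaches 6(W), 2(W), all W → L
9: reaches L-position 10 → W
5: reaches L-position 10 → W
7: reaches L-position 3 → W
8: reaches L-position 4 → W
Reading off the rows marked L gives the requested list; there are 3 such vertices.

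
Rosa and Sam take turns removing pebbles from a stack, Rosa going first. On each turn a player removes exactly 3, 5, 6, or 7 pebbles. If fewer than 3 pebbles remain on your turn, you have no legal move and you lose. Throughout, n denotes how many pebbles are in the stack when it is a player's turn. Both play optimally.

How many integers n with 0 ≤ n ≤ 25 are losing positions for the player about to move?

9

Positions with no move are L. A position that does have a move is losing for the player to move precisely when every available move leads to a winning position for the opponent. Fill in the labels:
n=0: no move → L
n=1: no move → L
n=2: no move → L
n=3: reaches L-position 0 → W
n=4: reaches L-position 1 → W
n=5: reaches L-position 2 → W
n=6: reaches L-position 1 → W
n=7: reaches L-position 2 → W
n=8: reaches L-position 2 → W
n=9: reaches L-position 2 → W
n=10: only reaches 7(W), 5(W), 4(W), 3(W), all W → L
n=11: only reaches 8(W), 6(W), 5(W), 4(W), all W → L
n=12: only reaches 9(W), 7(W), 6(W), 5(W), all W → L
n=13: reaches L-position 10 → W
n=14: reaches L-position 11 → W
n=15: reaches L-position 12 → W
n=16: reaches L-position 11 → W
n=17: reaches L-position 12 → W
n=18: reaches L-position 12 → W
n=19: reaches L-position 12 → W
n=20: only reaches 17(W), 15(W), 14(W), 13(W), all W → L
n=21: only reaches 18(W), 16(W), 15(W), 14(W), all W → L
n=22: only reaches 19(W), 17(W), 16(W), 15(W), all W → L
n=23: reaches L-position 20 → W
n=24: reaches L-position 21 → W
n=25: reaches L-position 22 → W
L entries with 0 ≤ n ≤ 25: n = 0, 1, 2, 10, 11, 12, 20, 21, 22; that makes 9.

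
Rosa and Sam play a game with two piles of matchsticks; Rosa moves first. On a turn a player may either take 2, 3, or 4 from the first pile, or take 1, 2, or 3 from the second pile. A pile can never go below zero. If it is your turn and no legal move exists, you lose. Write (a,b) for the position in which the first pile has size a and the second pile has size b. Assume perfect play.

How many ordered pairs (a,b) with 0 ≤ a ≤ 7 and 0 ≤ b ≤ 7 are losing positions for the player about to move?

16

Work bottom-up. With no move the player to move loses. Otherwise the position is W if at least one move leads to an L position for the opponent, and L if every move leads to a W.
Every move lowers a or b (never raises either), so fill the grid row by row in increasing a, and left to right within a row: each cell's successors are then already labelled.
      b=0  b=1  b=2  b=3  b=4  b=5  b=6  b=7
a=0:    L    W    W    W    L    W    W    W
a=1:    L    W    W    W    L    W    W    W
a=2:    W    L    W    W    W    L    W    W
a=3:    W    L    W    W    W    L    W    W
a=4:    W    W    L    W    W    W    L    W
a=5:    W    W    L    W    W    W    L    W
a=6:    L    W    W    W    L    W    W    W
a=7:    L    W    W    W    L    W    W    W
Cells with no legal move (terminal, hence L): (0,0), (1,0).
The remaining L cells, each justified by listing all of its moves:
(0,4): moves to (0,3)(W), (0,2)(W), (0,1)(W); every one is W ⇒ L
(1,4): moves to (1,3)(W), (1,2)(W), (1,1)(W); every one is W ⇒ L
(2,1): moves to (0,1)(W), (2,0)(W); every one is W ⇒ L
(2,5): moves to (0,5)(W), (2,4)(W), (2,3)(W), (2,2)(W); every one is W ⇒ L
(3,1): moves to (1,1)(W), (0,1)(W), (3,0)(W); every one is W ⇒ L
(3,5): moves to (1,5)(W), (0,5)(W), (3,4)(W), (3,3)(W), (3,2)(W); every one is W ⇒ L
(4,2): moves to (2,2)(W), (1,2)(W), (0,2)(W), (4,1)(W), (4,0)(W); every one is W ⇒ L
(4,6): moves to (2,6)(W), (1,6)(W), (0,6)(W), (4,5)(W), (4,4)(W), (4,3)(W); every one is W ⇒ L
(5,2): moves to (3,2)(W), (2,2)(W), (1,2)(W), (5,1)(W), (5,0)(W); every one is W ⇒ L
(5,6): moves to (3,6)(W), (2,6)(W), (1,6)(W), (5,5)(W), (5,4)(W), (5,3)(W); every one is W ⇒ L
(6,0): moves to (4,0)(W), (3,0)(W), (2,0)(W); every one is W ⇒ L
(6,4): moves to (4,4)(W), (3,4)(W), (2,4)(W), (6,3)(W), (6,2)(W), (6,1)(W); every one is W ⇒ L
(7,0): moves to (5,0)(W), (4,0)(W), (3,0)(W); every one is W ⇒ L
(7,4): moves to (5,4)(W), (4,4)(W), (3,4)(W), (7,3)(W), (7,2)(W), (7,1)(W); every one is W ⇒ L
Every other cell has at least one move into one of the L cells above, so it is W.
L cells per row: a=0: 2, a=1: 2, a=2: 2, a=3: 2, a=4: 2, a=5: 2, a=6: 2, a=7: 2; total 16.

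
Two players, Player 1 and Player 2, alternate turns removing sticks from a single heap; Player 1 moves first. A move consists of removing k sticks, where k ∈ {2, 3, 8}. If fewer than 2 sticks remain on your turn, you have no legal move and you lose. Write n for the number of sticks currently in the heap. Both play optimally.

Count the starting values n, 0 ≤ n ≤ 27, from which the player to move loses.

12

Positions with no move are L. A position that does have a move is losing for the player to move precisely when every available move leads to a winning position for the opponent. Fill in the labels:
n=0: no move → L
n=1: no move → L
n=2: →0(L), so W
n=3: →1(L), so W
n=4: →1(L), so W
n=5: →3(W), 2(W) — all W, so L
n=6: →4(W), 3(W) — all W, so L
n=7: →5(L), so W
n=8: →6(L), so W
n=9: →6(L), so W
n=10: →8(W), 7(W), 2(W) — all W, so L
n=11: →9(W), 8(W), 3(W) — all W, so L
n=12: →10(L), so W
n=13: →11(L), so W
n=14: →11(L), so W
n=15: →13(W), 12(W), 7(W) — all W, so L
n=16: →14(W), 13(W), 8(W) — all W, so L
n=17: →15(L), so W
n=18: →16(L), so W
n=19: →16(L), so W
n=20: →18(W), 17(W), 12(W) — all W, so L
n=21: →19(W), 18(W), 13(W) — all W, so L
n=22: →20(L), so W
n=23: →21(L), so W
n=24: →21(L), so W
n=25: →23(W), 22(W), 17(W) — all W, so L
n=26: →24(W), 23(W), 18(W) — all W, so L
n=27: →25(L), so W
L entries with 0 ≤ n ≤ 27: n = 0, 1, 5, 6, 10, 11, 15, 16, 20, 21, 25, 26; that makes 12.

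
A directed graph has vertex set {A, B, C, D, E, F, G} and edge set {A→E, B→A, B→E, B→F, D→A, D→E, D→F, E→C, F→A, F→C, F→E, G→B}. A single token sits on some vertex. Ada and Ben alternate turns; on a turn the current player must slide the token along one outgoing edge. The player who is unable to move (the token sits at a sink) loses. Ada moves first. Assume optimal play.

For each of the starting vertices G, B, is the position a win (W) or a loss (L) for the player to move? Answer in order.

Work bottom-up. With no move the player to move loses. Otherwise the position is W if at least one move leads to an L position for the opponent, and L if every move leads to a W.
Every edge goes from a vertex to one that appears earlier in the order C, E, A, F, B, D, G, so processing vertices in that order labels each vertex after all of its successors.
C: no outgoing edge → L
E: W (go to C, an L position)
A: L (sole option E(W) is W)
F: W (go to A, an L position)
B: W (go to A, an L position)
D: W (go to A, an L position)
G: L (sole option B(W) is W)

G: L, B: W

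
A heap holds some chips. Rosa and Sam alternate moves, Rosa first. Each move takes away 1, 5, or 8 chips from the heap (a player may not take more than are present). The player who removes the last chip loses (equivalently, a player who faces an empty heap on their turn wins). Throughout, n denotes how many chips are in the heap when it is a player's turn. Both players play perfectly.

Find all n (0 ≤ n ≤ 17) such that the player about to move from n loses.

1, 3, 5, 7, 14, 16

Work bottom-up. With no move the player to move wins. Otherwise the position is W if at least one move leads to an L position for the opponent, and L if every move leads to a W.
n=0: no move; the opponent has just taken the last chip and therefore loses → W
n=1: the only move is to 0(W), a W ⇒ L
n=2: can move to 1, which is L ⇒ W
n=3: the only move is to 2(W), a W ⇒ L
n=4: can move to 3, which is L ⇒ W
n=5: moves to 4(W), 0(W); every one is W ⇒ L
n=6: can move to 5, which is L ⇒ W
n=7: moves to 6(W), 2(W); every one is W ⇒ L
n=8: can move to 7, which is L ⇒ W
n=9: can move to 1, which is L ⇒ W
n=10: can move to 5, which is L ⇒ W
n=11: can move to 3, which is L ⇒ W
n=12: can move to 7, which is L ⇒ W
n=13: can move to 5, which is L ⇒ W
n=14: moves to 13(W), 9(W), 6(W); every one is W ⇒ L
n=15: can move to 14, which is L ⇒ W
n=16: moves to 15(W), 11(W), 8(W); every one is W ⇒ L
n=17: can move to 16, which is L ⇒ W
The losing starting values of n are exactly the entries labelled L in this table (6 of them).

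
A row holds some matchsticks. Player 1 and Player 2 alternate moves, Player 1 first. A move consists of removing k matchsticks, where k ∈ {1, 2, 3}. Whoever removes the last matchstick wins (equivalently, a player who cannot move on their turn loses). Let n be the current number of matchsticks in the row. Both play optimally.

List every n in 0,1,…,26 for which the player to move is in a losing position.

0, 4, 8, 12, 16, 20, 24

Classify positions by backward induction: terminal positions (no move available) are L. From any other position, the mover wins iff some move reaches an L.
n=0: no move → L
n=1: →0(L), so W
n=2: →0(L), so W
n=3: →0(L), so W
n=4: →3(W), 2(W), 1(W) — all W, so L
n=5: →4(L), so W
n=6: →4(L), so W
n=7: →4(L), so W
n=8: →7(W), 6(W), 5(W) — all W, so L
n=9: →8(L), so W
n=10: →8(L), so W
n=11: →8(L), so W
n=12: →11(W), 10(W), 9(W) — all W, so L
n=13: →12(L), so W
n=14: →12(L), so W
n=15: →12(L), so W
n=16: →15(W), 14(W), 13(W) — all W, so L
n=17: →16(L), so W
n=18: →16(L), so W
n=19: →16(L), so W
n=20: →19(W), 18(W), 17(W) — all W, so L
n=21: →20(L), so W
n=22: →20(L), so W
n=23: →20(L), so W
n=24: →23(W), 22(W), 21(W) — all W, so L
n=25: →24(L), so W
n=26: →24(L), so W
Reading off the rows marked L gives the requested list; there are 7 such values of n.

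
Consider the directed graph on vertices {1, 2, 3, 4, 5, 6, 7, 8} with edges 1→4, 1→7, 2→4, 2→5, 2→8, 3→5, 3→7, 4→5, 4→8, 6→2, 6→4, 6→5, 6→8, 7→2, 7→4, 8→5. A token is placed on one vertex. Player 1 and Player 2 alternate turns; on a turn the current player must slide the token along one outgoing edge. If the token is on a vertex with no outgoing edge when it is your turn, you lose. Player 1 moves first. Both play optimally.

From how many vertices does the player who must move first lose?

Use the standard recursion: the mover loses at a terminal position; elsewhere, the mover wins exactly when some move hands the opponent an L position.
Every edge goes from a vertex to one that appears earlier in the order 5, 8, 4, 2, 7, 6, 3, 1, so processing vertices in that order labels each vertex after all of its successors.
5: no outgoing edge → L
8: →5(L), so W
4: →5(L), so W
2: →5(L), so W
7: →2(W), 4(W) — all W, so L
6: →5(L), so W
3: →7(L), so W
1: →7(L), so W
The L vertices are 5, 7; that is 2 in all.

2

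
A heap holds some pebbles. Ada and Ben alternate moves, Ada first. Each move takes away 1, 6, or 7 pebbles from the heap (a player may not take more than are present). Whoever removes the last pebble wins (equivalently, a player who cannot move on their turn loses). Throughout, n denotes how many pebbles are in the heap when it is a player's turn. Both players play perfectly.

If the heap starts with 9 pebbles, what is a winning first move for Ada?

Remove 7, leaving 2.

Compute win/loss labels from the base case upward. A position with no move is L. Any other position is W if it can reach an L in one move, else L.
n=0: no move → L
n=1: →0(L), so W
n=2: →1(W) only, which is W, so L
n=3: →2(L), so W
n=4: →3(W) only, which is W, so L
n=5: →4(L), so W
n=6: →0(L), so W
n=7: →0(L), so W
n=8: →2(L), so W
n=9: →2(L), so W
From 9, the L positions reachable in one move are: 2.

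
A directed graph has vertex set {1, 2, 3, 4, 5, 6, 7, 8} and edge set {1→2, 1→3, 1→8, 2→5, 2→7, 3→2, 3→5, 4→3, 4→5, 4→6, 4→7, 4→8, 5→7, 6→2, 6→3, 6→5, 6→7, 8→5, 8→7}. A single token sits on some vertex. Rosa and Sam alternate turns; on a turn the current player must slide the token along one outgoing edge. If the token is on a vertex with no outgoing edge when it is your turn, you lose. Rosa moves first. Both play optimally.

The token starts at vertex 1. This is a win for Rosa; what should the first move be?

Move to 3.

Use the standard recursion: the mover loses at a terminal position; elsewhere, the mover wins exactly when some move hands the opponent an L position.
Every edge goes from a vertex to one that appears earlier in the order 7, 5, 2, 3, 8, 6, 4, 1, so processing vertices in that order labels each vertex after all of its successors.
7: no outgoing edge → L
5: →7(L), so W
2: →7(L), so W
3: →2(W), 5(W) — all W, so L
8: →7(L), so W
6: →3(L), so W
4: →3(L), so W
1: →3(L), so W
From 1, the L positions reachable in one move are: 3.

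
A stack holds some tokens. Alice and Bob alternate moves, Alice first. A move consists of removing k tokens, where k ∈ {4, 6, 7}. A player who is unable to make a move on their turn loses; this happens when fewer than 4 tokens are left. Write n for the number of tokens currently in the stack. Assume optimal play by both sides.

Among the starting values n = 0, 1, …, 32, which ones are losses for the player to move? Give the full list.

Compute win/loss labels from the base case upward. A position with no move is L. Any other position is W if it can reach an L in one move, else L.
n=0: no move → L
n=1: no move → L
n=2: no move → L
n=3: no move → L
n=4: reaches L-position 0 → W
n=5: reaches L-position 1 → W
n=6: reaches L-position 2 → W
n=7: reaches L-position 3 → W
n=8: reaches L-position 2 → W
n=9: reaches L-position 3 → W
n=10: reaches L-position 3 → W
n=11: only reaches 7(W), 5(W), 4(W), all W → L
n=12: only reaches 8(W), 6(W), 5(W), all W → L
n=13: only reaches 9(W), 7(W), 6(W), all W → L
n=14: only reaches 10(W), 8(W), 7(W), all W → L
n=15: reaches L-position 11 → W
n=16: reaches L-position 12 → W
n=17: reaches L-position 13 → W
n=18: reaches L-position 14 → W
n=19: reaches L-position 13 → W
n=20: reaches L-position 14 → W
n=21: reaches L-position 14 → W
n=22: only reaches 18(W), 16(W), 15(W), all W → L
n=23: only reaches 19(W), 17(W), 16(W), all W → L
n=24: only reaches 20(W), 18(W), 17(W), all W → L
n=25: only reaches 21(W), 19(W), 18(W), all W → L
n=26: reaches L-position 22 → W
n=27: reaches L-position 23 → W
n=28: reaches L-position 24 → W
n=29: reaches L-position 25 → W
n=30: reaches L-position 24 → W
n=31: reaches L-position 25 → W
n=32: reaches L-position 25 → W
Reading off the rows marked L gives the requested list; there are 12 such values of n.

0, 1, 2, 3, 11, 12, 13, 14, 22, 23, 24, 25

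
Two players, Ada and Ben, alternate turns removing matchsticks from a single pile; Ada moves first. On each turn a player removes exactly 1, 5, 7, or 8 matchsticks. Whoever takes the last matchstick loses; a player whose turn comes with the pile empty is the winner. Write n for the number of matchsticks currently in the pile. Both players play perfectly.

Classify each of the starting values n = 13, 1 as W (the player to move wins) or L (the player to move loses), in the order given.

13: W, 1: L

Classify positions by backward induction: terminal positions (no move available) are W. From any other position, the mover wins iff some move reaches an L.
n=0: no move; the opponent has just taken the last matchstick and therefore loses → W
n=1: →0(W) only, which is W, so L
n=2: →1(L), so W
n=3: →2(W) only, which is W, so L
n=4: →3(L), so W
n=5: →4(W), 0(W) — all W, so L
n=6: →5(L), so W
n=7: →6(W), 2(W), 0(W) — all W, so L
n=8: →7(L), so W
n=9: →1(L), so W
n=10: →5(L), so W
n=11: →3(L), so W
n=12: →7(L), so W
n=13: →5(L), so W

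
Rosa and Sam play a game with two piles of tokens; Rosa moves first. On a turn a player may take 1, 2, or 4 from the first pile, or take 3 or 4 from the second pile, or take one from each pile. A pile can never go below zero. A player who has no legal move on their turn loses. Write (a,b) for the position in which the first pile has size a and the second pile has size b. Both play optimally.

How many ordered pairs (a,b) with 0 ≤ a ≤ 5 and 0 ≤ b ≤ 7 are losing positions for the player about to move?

Build the W/L table. Terminal = L. A non-terminal position is W if it has a move to some L; otherwise it is L.
Every move lowers a or b (never raises either), so fill the grid row by row in increasing a, and left to right within a row: each cell's successors are then already labelled.
      b=0  b=1  b=2  b=3  b=4  b=5  b=6  b=7
a=0:    L    L    L    W    W    W    W    L
a=1:    W    W    W    W    L    L    L    W
a=2:    W    W    W    L    W    W    W    W
a=3:    L    L    L    W    W    W    W    L
a=4:    W    W    W    W    L    L    L    W
a=5:    W    W    W    L    W    W    W    W
Cells with no legal move (terminal, hence L): (0,0), (0,1), (0,2).
The remaining L cells, each justified by listing all of its moves:
(0,7): L (options (0,4)(W), (0,3)(W) are all W)
(1,4): L (options (0,4)(W), (1,1)(W), (1,0)(W), (0,3)(W) are all W)
(1,5): L (options (0,5)(W), (1,2)(W), (1,1)(W), (0,4)(W) are all W)
(1,6): L (options (0,6)(W), (1,3)(W), (1,2)(W), (0,5)(W) are all W)
(2,3): L (options (1,3)(W), (0,3)(W), (2,0)(W), (1,2)(W) are all W)
(3,0): L (options (2,0)(W), (1,0)(W) are all W)
(3,1): L (options (2,1)(W), (1,1)(W), (2,0)(W) are all W)
(3,2): L (options (2,2)(W), (1,2)(W), (2,1)(W) are all W)
(3,7): L (options (2,7)(W), (1,7)(W), (3,4)(W), (3,3)(W), (2,6)(W) are all W)
(4,4): L (options (3,4)(W), (2,4)(W), (0,4)(W), (4,1)(W), (4,0)(W), (3,3)(W) are all W)
(4,5): L (options (3,5)(W), (2,5)(W), (0,5)(W), (4,2)(W), (4,1)(W), (3,4)(W) are all W)
(4,6): L (options (3,6)(W), (2,6)(W), (0,6)(W), (4,3)(W), (4,2)(W), (3,5)(W) are all W)
(5,3): L (options (4,3)(W), (3,3)(W), (1,3)(W), (5,0)(W), (4,2)(W) are all W)
Every other cell has at least one move into one of the L cells above, so it is W.
L cells per row: a=0: 4, a=1: 3, a=2: 1, a=3: 4, a=4: 3, a=5: 1; total 16.

16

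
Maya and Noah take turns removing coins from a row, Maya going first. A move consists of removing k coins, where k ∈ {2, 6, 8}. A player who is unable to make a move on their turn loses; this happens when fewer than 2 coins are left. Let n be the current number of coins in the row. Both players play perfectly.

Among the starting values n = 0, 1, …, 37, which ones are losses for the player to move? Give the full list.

Work bottom-up. With no move the player to move loses. Otherwise the position is W if at least one move leads to an L position for the opponent, and L if every move leads to a W.
n=0: no move → L
n=1: no move → L
n=2: can move to 0, which is L ⇒ W
n=3: can move to 1, which is L ⇒ W
n=4: the only move is to 2(W), a W ⇒ L
n=5: the only move is to 3(W), a W ⇒ L
n=6: can move to 4, which is L ⇒ W
n=7: can move to 5, which is L ⇒ W
n=8: can move to 0, which is L ⇒ W
n=9: can move to 1, which is L ⇒ W
n=10: can move to 4, which is L ⇒ W
n=11: can move to 5, which is L ⇒ W
n=12: can move to 4, which is L ⇒ W
n=13: can move to 5, which is L ⇒ W
n=14: moves to 12(W), 8(W), 6(W); every one is W ⇒ L
n=15: moves to 13(W), 9(W), 7(W); every one is W ⇒ L
n=16: can move to 14, which is L ⇒ W
n=17: can move to 15, which is L ⇒ W
n=18: moves to 16(W), 12(W), 10(W); every one is W ⇒ L
n=19: moves to 17(W), 13(W), 11(W); every one is W ⇒ L
n=20: can move to 18, which is L ⇒ W
n=21: can move to 19, which is L ⇒ W
n=22: can move to 14, which is L ⇒ W
n=23: can move to 15, which is L ⇒ W
n=24: can move to 18, which is L ⇒ W
n=25: can move to 19, which is L ⇒ W
n=26: can move to 18, which is L ⇒ W
n=27: can move to 19, which is L ⇒ W
n=28: moves to 26(W), 22(W), 20(W); every one is W ⇒ L
n=29: moves to 27(W), 23(W), 21(W); every one is W ⇒ L
n=30: can move to 28, which is L ⇒ W
n=31: can move to 29, which is L ⇒ W
n=32: moves to 30(W), 26(W), 24(W); every one is W ⇒ L
n=33: moves to 31(W), 27(W), 25(W); every one is W ⇒ L
n=34: can move to 32, which is L ⇒ W
n=35: can move to 33, which is L ⇒ W
n=36: can move to 28, which is L ⇒ W
n=37: can move to 29, which is L ⇒ W
Reading off the rows marked L gives the requested list; there are 12 such values of n.

0, 1, 4, 5, 14, 15, 18, 19, 28, 29, 32, 33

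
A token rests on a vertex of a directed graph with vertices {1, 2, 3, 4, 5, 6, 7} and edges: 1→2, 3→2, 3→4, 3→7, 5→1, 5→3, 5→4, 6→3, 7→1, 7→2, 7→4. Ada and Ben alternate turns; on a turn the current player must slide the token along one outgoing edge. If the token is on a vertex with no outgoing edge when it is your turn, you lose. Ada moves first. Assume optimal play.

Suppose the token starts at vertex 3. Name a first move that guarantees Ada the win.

Move to 4.

Build the W/L table. Terminal = L. A non-terminal position is W if it has a move to some L; otherwise it is L.
Every edge goes from a vertex to one that appears earlier in the order 2, 4, 1, 7, 3, 5, 6, so processing vertices in that order labels each vertex after all of its successors.
2: no outgoing edge → L
4: no outgoing edge → L
1: W (go to 2, an L position)
7: W (go to 4, an L position)
3: W (go to 4, an L position)
5: W (go to 4, an L position)
6: L (sole option 3(W) is W)
From 3, the L positions reachable in one move are: 4, 2. Any move reaching one of these is winning.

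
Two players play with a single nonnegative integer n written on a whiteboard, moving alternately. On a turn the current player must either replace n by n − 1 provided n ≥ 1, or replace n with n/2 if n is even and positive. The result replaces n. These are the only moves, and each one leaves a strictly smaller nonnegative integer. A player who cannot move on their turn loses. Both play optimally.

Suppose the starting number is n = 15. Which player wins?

The second player wins.

Positions with no move are L. A position that does have a move is losing for the player to move precisely when every available move leads to a winning position for the opponent. Fill in the labels:
n=0: no move → L
n=1: reaches L-position 0 → W
n=2: only reaches 1(W), which is W → L
n=3: reaches L-position 2 → W
n=4: reaches L-position 2 → W
n=5: only reaches 4(W), which is W → L
n=6: reaches L-position 5 → W
n=7: only reaches 6(W), which is W → L
n=8: reaches L-position 7 → W
n=9: only reaches 8(W), which is W → L
n=10: reaches L-position 5 → W
n=11: only reaches 10(W), which is W → L
n=12: reaches L-position 11 → W
n=13: only reaches 12(W), which is W → L
n=14: reaches L-position 7 → W
n=15: only reaches 14(W), which is W → L
Every move from 15 reaches a W position, so the mover loses.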